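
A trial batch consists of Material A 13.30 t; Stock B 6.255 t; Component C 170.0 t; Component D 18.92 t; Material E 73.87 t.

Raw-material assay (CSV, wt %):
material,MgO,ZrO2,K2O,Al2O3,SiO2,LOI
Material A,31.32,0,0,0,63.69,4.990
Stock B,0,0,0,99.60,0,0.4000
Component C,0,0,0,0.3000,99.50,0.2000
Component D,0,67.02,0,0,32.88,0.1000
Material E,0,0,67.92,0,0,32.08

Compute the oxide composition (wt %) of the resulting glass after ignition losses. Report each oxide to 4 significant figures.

Glass mass = 257.6 t (batch 282.3 − LOI 24.75).
Composition: MgO 1.617%, ZrO2 4.922%, K2O 19.48%, Al2O3 2.616%, SiO2 71.37%

Working values are shown (rounded to four significant digits) when written out — every computation runs at full float precision from start to finish; every reported result takes just one rounding — the derived quantities, which include net glass mass, the yield, totals, the five compositions, LOI, are computed in full float precision, exactly as printed in the question or the answer, from the weighed amounts per 257.6 t of glass.
What the batch supplies per oxide:
  MgO: 13.30·0.3132 = 4.166 t
  ZrO2: 18.92·0.6702 = 12.68 t
  K2O: 73.87·0.6792 = 50.17 t
  Al2O3: 6.255·0.9960 + 170.0·0.003000 = 6.740 t
  SiO2: 13.30·0.6369 + 170.0·0.9950 + 18.92·0.3288 = 183.8 t
LOI: 13.30·0.04990 + 6.255·0.004000 + 170.0·0.002000 + 18.92·0.001000 + 73.87·0.3208 = 24.75 t
The glass mass, total less LOI, = 282.3 − 24.75 = 257.6 t (consistent with Σ oxide mass)
each oxide over glass, ×100, is wt %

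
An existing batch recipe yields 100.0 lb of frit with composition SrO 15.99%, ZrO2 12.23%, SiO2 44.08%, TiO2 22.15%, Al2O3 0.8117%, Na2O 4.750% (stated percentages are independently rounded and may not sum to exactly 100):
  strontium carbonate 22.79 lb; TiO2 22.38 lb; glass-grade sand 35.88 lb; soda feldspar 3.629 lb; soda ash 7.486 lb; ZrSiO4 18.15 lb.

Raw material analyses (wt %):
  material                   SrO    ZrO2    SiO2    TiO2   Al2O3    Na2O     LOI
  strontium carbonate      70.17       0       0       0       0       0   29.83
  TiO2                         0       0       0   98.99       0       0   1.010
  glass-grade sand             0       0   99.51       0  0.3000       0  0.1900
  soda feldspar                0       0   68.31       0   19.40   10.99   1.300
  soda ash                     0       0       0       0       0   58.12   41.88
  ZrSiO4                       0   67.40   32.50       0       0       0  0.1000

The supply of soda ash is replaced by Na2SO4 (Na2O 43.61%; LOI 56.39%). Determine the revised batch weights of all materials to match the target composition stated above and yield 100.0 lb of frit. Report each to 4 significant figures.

Revised batch per 100.0 lb frit:
  strontium carbonate: 22.79 lb
  TiO2: 22.38 lb
  glass-grade sand: 35.88 lb
  soda feldspar: 3.629 lb
  Na2SO4: 9.977 lb
  ZrSiO4: 18.15 lb
Total batch = 112.8 lb; LOI loss = 12.78 lb

Values along the way are displayed, with 4-significant-digit rounding, at each printed step — the whole derivation maintains exact precision all the way through — a single rounding completes each reported value. The derived quantities (yield, ignition loss, six oxide percentages, net glass mass, totals) are rebuilt at full float precision using the weight values on 100.0 lb of glass, exactly as printed in either problem or answer.
Per-oxide target masses for 100.0 lb frit:
  SrO: 15.99% × 100.0 = 15.99 lb
  ZrO2: 12.23% × 100.0 = 12.23 lb
  SiO2: 44.08% × 100.0 = 44.08 lb
  TiO2: 22.15% × 100.0 = 22.15 lb
  Al2O3: 0.8117% × 100.0 = 0.8117 lb
  Na2O: 4.750% × 100.0 = 4.750 lb
Oxide-by-oxide audit using the reported weights, relative to the basis at hand (sum by sum, the targets are met inside rounding margins):
  SrO: 22.79·0.7017 = 15.99 lb (target 15.99 lb)
  ZrO2: 18.15·0.6740 = 12.23 lb (target 12.23 lb)
  SiO2: 35.88·0.9951 + 3.629·0.6831 + 18.15·0.3250 = 44.08 lb (target 44.08 lb)
  TiO2: 22.38·0.9899 = 22.15 lb (target 22.15 lb)
  Al2O3: 35.88·0.003000 + 3.629·0.1940 = 0.8117 lb (target 0.8117 lb)
  Na2O: 3.629·0.1099 + 9.977·0.4361 = 4.750 lb (target 4.750 lb)
Mass balance on the glass: Σ batch − LOI loss = 100.0 lb (summing oxide targets gives 100.0 lb; the stated basis being 100.0 lb — differing by rounding only).
Batch total: Σ batch = 112.8 lb; LOI removed, Σ of batch·LOI: 12.78 lb; yield, glass over the total, = 88.67%.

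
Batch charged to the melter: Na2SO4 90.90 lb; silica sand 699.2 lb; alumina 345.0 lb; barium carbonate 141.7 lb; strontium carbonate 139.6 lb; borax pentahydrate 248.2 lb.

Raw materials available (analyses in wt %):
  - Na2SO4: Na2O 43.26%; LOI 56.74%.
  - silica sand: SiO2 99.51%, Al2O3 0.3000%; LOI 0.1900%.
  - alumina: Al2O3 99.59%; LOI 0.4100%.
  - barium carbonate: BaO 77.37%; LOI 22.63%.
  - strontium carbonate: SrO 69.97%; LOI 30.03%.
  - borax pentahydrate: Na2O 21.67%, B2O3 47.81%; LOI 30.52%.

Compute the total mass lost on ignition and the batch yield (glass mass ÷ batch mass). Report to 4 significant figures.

LOI loss = 204.1 lb; glass = 1461 lb; yield = 87.74%

All arithmetic runs at full precision from first step to last. Values along the way are shown, rounded to 4 significant digits, when written out. Exactly one rounding is applied to every reported figure — the derived quantities (six oxide percentages, LOI, glass mass, the totals, yield) are recomputed at exact precision using the weight values on 1461 lb of glass as given in the problem or the answer.
LOI of each material in turn:
  Na2SO4: 90.90 × 0.5674 = 51.58 lb
  silica sand: 699.2 × 0.001900 = 1.328 lb
  alumina: 345.0 × 0.004100 = 1.415 lb
  barium carbonate: 141.7 × 0.2263 = 32.07 lb
  strontium carbonate: 139.6 × 0.3003 = 41.92 lb
  borax pentahydrate: 248.2 × 0.3052 = 75.75 lb
Total LOI = 204.1 lb
Glass = batch − LOI = 1665 − 204.1 = 1461 lb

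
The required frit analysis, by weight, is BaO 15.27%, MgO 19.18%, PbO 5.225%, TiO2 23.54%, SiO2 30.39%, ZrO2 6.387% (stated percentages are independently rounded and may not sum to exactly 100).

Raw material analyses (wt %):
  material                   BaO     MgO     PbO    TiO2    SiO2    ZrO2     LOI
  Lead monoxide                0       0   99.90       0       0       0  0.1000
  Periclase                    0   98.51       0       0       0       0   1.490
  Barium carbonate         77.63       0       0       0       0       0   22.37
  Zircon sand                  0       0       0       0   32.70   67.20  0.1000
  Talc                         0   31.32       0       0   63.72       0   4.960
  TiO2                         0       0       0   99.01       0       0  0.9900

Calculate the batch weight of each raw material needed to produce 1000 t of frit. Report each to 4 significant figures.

In-progress results are printed (rounded to four significant figures) between the steps; all arithmetic holds exact precision in all steps — every reported value receives exactly one rounding — the derived quantities are recomputed in exact precision (six oxide percentages, the yield, totals, ignition loss, glass mass) using the weight values at 1000 t of glass exactly as printed in problem or answer.
Oxide mass targets, per 1000 t frit:
  BaO: 15.27% × 1000 = 152.7 t
  MgO: 19.18% × 1000 = 191.8 t
  PbO: 5.225% × 1000 = 52.25 t
  TiO2: 23.54% × 1000 = 235.4 t
  SiO2: 30.39% × 1000 = 303.9 t
  ZrO2: 6.387% × 1000 = 63.87 t
Per-oxide balance check given the weights on record, under the basis named above (summed amounts equal target values modulo rounding of the values):
  BaO: 196.7·0.7763 = 152.7 t (target 152.7 t)
  MgO: 58.57·0.9851 + 428.2·0.3132 = 191.8 t (target 191.8 t)
  PbO: 52.30·0.9990 = 52.25 t (target 52.25 t)
  TiO2: 237.8·0.9901 = 235.4 t (target 235.4 t)
  SiO2: 95.04·0.3270 + 428.2·0.6372 = 303.9 t (target 303.9 t)
  ZrO2: 95.04·0.6720 = 63.87 t (target 63.87 t)
Glass-mass bookkeeping: Σ batch − LOI loss = 1000 t (oxide target masses add up to 999.9 t; against the stated basis, 1000 t — differing by rounding only).
Batch grand total — Σ batch = 1069 t; Σ batch·LOI gives LOI loss = 68.61 t; yield = glass ÷ total batch = 93.58%.

Batch per 1000 t frit:
  Lead monoxide: 52.30 t
  Periclase: 58.57 t
  Barium carbonate: 196.7 t
  Zircon sand: 95.04 t
  Talc: 428.2 t
  TiO2: 237.8 t
Total batch = 1069 t; LOI loss = 68.61 t; yield = 93.58%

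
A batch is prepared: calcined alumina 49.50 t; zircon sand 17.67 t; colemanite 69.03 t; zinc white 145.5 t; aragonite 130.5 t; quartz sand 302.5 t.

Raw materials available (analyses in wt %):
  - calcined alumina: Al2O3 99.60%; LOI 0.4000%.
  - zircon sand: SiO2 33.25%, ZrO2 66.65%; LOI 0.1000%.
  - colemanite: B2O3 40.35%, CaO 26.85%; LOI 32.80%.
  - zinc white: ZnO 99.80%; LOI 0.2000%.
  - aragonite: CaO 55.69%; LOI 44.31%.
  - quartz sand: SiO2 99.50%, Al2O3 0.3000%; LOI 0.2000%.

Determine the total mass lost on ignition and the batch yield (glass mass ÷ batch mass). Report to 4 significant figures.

LOI loss = 81.58 t; glass = 633.1 t; yield = 88.59%

Working values are displayed with 4-significant-digit rounding alongside each step; full precision is maintained at all times; a single rounding finalizes every reported figure — all derived quantities are rebuilt in exact precision (net glass mass, the yield, ignition loss, the six compositions, the totals) starting from the weights on 633.1 t of glass, exactly as shown in the problem or the answer.
Material-by-material LOI:
  calcined alumina: 49.50 × 0.004000 = 0.1980 t
  zircon sand: 17.67 × 0.001000 = 0.01767 t
  colemanite: 69.03 × 0.3280 = 22.64 t
  zinc white: 145.5 × 0.002000 = 0.2910 t
  aragonite: 130.5 × 0.4431 = 57.82 t
  quartz sand: 302.5 × 0.002000 = 0.6050 t
Total LOI = 81.58 t
Glass = batch − LOI = 714.7 − 81.58 = 633.1 t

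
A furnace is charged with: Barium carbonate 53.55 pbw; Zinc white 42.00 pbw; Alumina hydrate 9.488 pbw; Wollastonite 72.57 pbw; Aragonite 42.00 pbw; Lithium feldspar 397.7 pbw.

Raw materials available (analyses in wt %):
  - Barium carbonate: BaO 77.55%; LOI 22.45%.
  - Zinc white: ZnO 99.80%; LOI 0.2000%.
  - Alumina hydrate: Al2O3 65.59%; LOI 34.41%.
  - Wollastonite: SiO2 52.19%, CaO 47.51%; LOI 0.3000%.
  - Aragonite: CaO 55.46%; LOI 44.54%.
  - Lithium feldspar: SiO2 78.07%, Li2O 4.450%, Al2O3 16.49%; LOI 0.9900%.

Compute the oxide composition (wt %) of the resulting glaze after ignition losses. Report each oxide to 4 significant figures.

Glass mass = 579.1 pbw (batch 617.3 − LOI 38.23).
Composition: SiO2 60.16%, BaO 7.171%, Li2O 3.056%, CaO 9.976%, ZnO 7.238%, Al2O3 12.40%

Every computation keeps full float precision from start to finish — in-progress results appear rounded to 4 significant digits between the steps — each reported number takes just one rounding; all derived quantities are carried from the batch weights for 579.1 pbw of glass in full float precision (net glass mass, the six compositions, the yield, LOI, totals), precisely as stated by the problem or the answer.
Per-oxide mass from batch:
  SiO2: 72.57·0.5219 + 397.7·0.7807 = 348.4 pbw
  BaO: 53.55·0.7755 = 41.53 pbw
  Li2O: 397.7·0.04450 = 17.70 pbw
  CaO: 72.57·0.4751 + 42.00·0.5546 = 57.77 pbw
  ZnO: 42.00·0.9980 = 41.92 pbw
  Al2O3: 9.488·0.6559 + 397.7·0.1649 = 71.80 pbw
LOI: 53.55·0.2245 + 42.00·0.002000 + 9.488·0.3441 + 72.57·0.003000 + 42.00·0.4454 + 397.7·0.009900 = 38.23 pbw
Net of LOI, the glass mass = 617.3 − 38.23 = 579.1 pbw (matching Σ of the oxides)
wt % = 100 × oxide mass / glass mass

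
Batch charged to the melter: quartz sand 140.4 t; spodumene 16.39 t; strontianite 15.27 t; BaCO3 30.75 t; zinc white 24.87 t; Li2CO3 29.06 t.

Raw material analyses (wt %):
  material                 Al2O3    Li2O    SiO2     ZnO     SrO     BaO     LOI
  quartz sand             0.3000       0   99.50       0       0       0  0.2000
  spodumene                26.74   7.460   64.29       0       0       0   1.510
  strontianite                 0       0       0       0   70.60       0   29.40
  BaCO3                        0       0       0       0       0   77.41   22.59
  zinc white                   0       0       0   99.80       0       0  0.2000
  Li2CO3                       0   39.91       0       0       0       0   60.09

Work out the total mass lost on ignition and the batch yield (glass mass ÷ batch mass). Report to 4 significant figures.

LOI loss = 29.48 t; glass = 227.3 t; yield = 88.52%

All internal work carries exact precision through the solve; rounding to four significant figures extends to every in-between result as printed; each reported number is rounded a single time — derived quantities, which include the totals, net glass mass, the yield, the six compositions, ignition loss, are carried at full float precision, exactly as printed in the question or the answer, starting from the weights per 227.3 t of glass.
LOI of each material in turn:
  quartz sand: 140.4 × 0.002000 = 0.2808 t
  spodumene: 16.39 × 0.01510 = 0.2475 t
  strontianite: 15.27 × 0.2940 = 4.489 t
  BaCO3: 30.75 × 0.2259 = 6.946 t
  zinc white: 24.87 × 0.002000 = 0.04974 t
  Li2CO3: 29.06 × 0.6009 = 17.46 t
Total LOI = 29.48 t
Glass = batch − LOI = 256.7 − 29.48 = 227.3 t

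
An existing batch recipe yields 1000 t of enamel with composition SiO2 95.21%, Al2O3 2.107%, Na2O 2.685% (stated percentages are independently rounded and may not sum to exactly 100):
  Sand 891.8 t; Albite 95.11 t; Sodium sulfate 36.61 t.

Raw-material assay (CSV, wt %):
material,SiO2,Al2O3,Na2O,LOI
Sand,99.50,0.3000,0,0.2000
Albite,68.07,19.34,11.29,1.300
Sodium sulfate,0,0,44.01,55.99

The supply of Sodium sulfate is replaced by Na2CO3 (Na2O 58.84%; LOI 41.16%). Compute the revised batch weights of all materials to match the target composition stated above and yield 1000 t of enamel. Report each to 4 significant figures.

Revised batch per 1000 t enamel:
  Sand: 891.8 t
  Albite: 95.11 t
  Na2CO3: 27.38 t
Total batch = 1014 t; LOI loss = 14.29 t

In-progress results are printed rounded to four significant figures in the printout — every computation holds full float precision in all steps; a single rounding completes every reported result. Derived quantities are re-derived from the batch weights per 1000 t of glass in full float precision (yield, the three compositions, ignition loss, net glass mass, the totals) exactly as printed in the problem or answer text.
Target oxide masses per 1000 t enamel:
  SiO2: 95.21% × 1000 = 952.1 t
  Al2O3: 2.107% × 1000 = 21.07 t
  Na2O: 2.685% × 1000 = 26.85 t
Balance tally, oxide-wise, per the reported batch figures, versus the basis set out (sums match the target masses within answer rounding):
  SiO2: 891.8·0.9950 + 95.11·0.6807 = 952.1 t (target 952.1 t)
  Al2O3: 891.8·0.003000 + 95.11·0.1934 = 21.07 t (target 21.07 t)
  Na2O: 95.11·0.1129 + 27.38·0.5884 = 26.85 t (target 26.85 t)
Glass-mass closure: Σ batch − LOI loss = 1000 t (summing oxide targets gives 1000 t; basis as stated: 1000 t — gaps are rounding artifacts).
Total batch = Σ batch = 1014 t; Σ batch·LOI gives LOI loss = 14.29 t; yield = glass ÷ total batch = 98.59%.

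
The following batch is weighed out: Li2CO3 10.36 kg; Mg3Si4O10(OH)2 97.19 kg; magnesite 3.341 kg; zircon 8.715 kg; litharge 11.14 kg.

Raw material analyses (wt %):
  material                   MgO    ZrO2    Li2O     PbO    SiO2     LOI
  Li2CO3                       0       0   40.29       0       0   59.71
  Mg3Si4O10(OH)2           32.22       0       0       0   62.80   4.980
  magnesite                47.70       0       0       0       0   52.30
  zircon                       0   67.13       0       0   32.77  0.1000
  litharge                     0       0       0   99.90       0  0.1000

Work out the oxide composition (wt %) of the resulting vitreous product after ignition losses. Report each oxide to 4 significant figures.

The working math carries exact precision all the way through; mid-chain values are displayed rounded to 4 significant figures on the page — each reported value takes a single rounding — derived quantities, including ignition loss, net glass mass, the totals, yield, five oxide percentages, are rebuilt from the batch weights per 118.0 kg of glass in exact precision, as quoted within the problem or the answer.
Per-oxide mass from batch:
  MgO: 97.19·0.3222 + 3.341·0.4770 = 32.91 kg
  ZrO2: 8.715·0.6713 = 5.850 kg
  Li2O: 10.36·0.4029 = 4.174 kg
  PbO: 11.14·0.9990 = 11.13 kg
  SiO2: 97.19·0.6280 + 8.715·0.3277 = 63.89 kg
LOI: 10.36·0.5971 + 97.19·0.04980 + 3.341·0.5230 + 8.715·0.001000 + 11.14·0.001000 = 12.79 kg
batch − LOI leaves glass = 130.7 − 12.79 = 118.0 kg (= the summed oxide contributions)
each oxide over glass, ×100, is wt %

Glass mass = 118.0 kg (batch 130.7 − LOI 12.79).
Composition: MgO 27.90%, ZrO2 4.960%, Li2O 3.539%, PbO 9.435%, SiO2 54.17%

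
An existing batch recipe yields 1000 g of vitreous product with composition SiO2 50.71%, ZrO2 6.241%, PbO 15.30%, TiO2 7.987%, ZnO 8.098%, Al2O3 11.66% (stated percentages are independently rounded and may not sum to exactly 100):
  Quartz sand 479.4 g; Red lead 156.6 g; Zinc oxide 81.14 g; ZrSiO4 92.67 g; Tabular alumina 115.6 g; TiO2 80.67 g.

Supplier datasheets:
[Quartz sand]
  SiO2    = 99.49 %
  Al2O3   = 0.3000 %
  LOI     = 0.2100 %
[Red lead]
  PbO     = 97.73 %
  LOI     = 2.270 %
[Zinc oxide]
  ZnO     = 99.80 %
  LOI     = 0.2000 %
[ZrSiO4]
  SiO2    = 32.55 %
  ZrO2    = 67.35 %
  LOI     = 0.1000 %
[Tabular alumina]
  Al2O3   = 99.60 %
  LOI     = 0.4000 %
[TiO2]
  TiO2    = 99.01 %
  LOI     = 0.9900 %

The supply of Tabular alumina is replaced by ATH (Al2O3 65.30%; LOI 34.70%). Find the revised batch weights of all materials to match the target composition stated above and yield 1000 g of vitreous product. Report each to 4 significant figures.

All arithmetic keeps exact precision from start to finish. Working values are printed with 4-significant-digit rounding alongside each step. Every reported figure receives exactly one rounding. All derived quantities, including ignition loss, the six compositions, net glass mass, yield, the totals, are computed from the batch weights per 1000 g of glass at exact precision, exactly as shown in either problem or answer.
The oxide mass targets at 1000 g vitreous product:
  SiO2: 50.71% × 1000 = 507.1 g
  ZrO2: 6.241% × 1000 = 62.41 g
  PbO: 15.30% × 1000 = 153.0 g
  TiO2: 7.987% × 1000 = 79.87 g
  ZnO: 8.098% × 1000 = 80.98 g
  Al2O3: 11.66% × 1000 = 116.6 g
Verifying the oxide balance per the reported batch figures, versus the basis set out (target by target, the sums agree net of answer rounding effects):
  SiO2: 479.4·0.9949 + 92.67·0.3255 = 507.1 g (target 507.1 g)
  ZrO2: 92.67·0.6735 = 62.41 g (target 62.41 g)
  PbO: 156.6·0.9773 = 153.0 g (target 153.0 g)
  TiO2: 80.67·0.9901 = 79.87 g (target 79.87 g)
  ZnO: 81.14·0.9980 = 80.98 g (target 80.98 g)
  Al2O3: 479.4·0.003000 + 176.4·0.6530 = 116.6 g (target 116.6 g)
Glass-mass bookkeeping: Σ batch − LOI loss = 1000 g (the targets, summed, come to 1000 g; the stated basis being 1000 g — a pure rounding effect).
Adding the batch up: Σ batch = 1067 g; ignition loss, Σ(batch × LOI) = 66.83 g; the yield ratio, glass ÷ batch: 93.74%.

Revised batch per 1000 g vitreous product:
  Quartz sand: 479.4 g
  Red lead: 156.6 g
  Zinc oxide: 81.14 g
  ZrSiO4: 92.67 g
  ATH: 176.4 g
  TiO2: 80.67 g
Total batch = 1067 g; LOI loss = 66.83 g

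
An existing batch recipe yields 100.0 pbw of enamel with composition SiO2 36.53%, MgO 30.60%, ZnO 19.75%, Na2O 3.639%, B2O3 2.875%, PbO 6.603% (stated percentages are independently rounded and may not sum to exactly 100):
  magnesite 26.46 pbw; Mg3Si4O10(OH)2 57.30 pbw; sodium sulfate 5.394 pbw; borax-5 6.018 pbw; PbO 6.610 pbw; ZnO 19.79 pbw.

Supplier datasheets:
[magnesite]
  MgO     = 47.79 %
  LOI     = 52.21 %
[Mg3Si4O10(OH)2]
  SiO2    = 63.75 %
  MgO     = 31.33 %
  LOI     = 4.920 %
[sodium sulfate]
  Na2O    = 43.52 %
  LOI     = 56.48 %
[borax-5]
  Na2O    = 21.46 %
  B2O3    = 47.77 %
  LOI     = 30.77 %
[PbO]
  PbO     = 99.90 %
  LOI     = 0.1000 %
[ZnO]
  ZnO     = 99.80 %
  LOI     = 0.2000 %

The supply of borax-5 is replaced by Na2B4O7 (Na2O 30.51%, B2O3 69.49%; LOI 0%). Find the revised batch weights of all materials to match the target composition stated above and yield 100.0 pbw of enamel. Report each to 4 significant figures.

Revised batch per 100.0 pbw enamel:
  magnesite: 26.46 pbw
  Mg3Si4O10(OH)2: 57.30 pbw
  sodium sulfate: 5.461 pbw
  Na2B4O7: 4.137 pbw
  PbO: 6.610 pbw
  ZnO: 19.79 pbw
Total batch = 119.8 pbw; LOI loss = 19.76 pbw

The working math runs at full float precision in all steps — in-progress results are displayed with 4-significant-digit rounding on the page; every reported number is rounded exactly once. Derived quantities, which include six oxide percentages, net glass mass, totals, LOI, the yield, are computed at exact precision, precisely as stated by either problem or answer, from the weighed amounts on 100.0 pbw of glass.
Per-oxide target masses for 100.0 pbw enamel:
  SiO2: 36.53% × 100.0 = 36.53 pbw
  MgO: 30.60% × 100.0 = 30.60 pbw
  ZnO: 19.75% × 100.0 = 19.75 pbw
  Na2O: 3.639% × 100.0 = 3.639 pbw
  B2O3: 2.875% × 100.0 = 2.875 pbw
  PbO: 6.603% × 100.0 = 6.603 pbw
Sums-versus-targets review per the reported batch figures, per the basis as stated (sums match the target masses within answer rounding):
  SiO2: 57.30·0.6375 = 36.53 pbw (target 36.53 pbw)
  MgO: 26.46·0.4779 + 57.30·0.3133 = 30.60 pbw (target 30.60 pbw)
  ZnO: 19.79·0.9980 = 19.75 pbw (target 19.75 pbw)
  Na2O: 5.461·0.4352 + 4.137·0.3051 = 3.639 pbw (target 3.639 pbw)
  B2O3: 4.137·0.6949 = 2.875 pbw (target 2.875 pbw)
  PbO: 6.610·0.9990 = 6.603 pbw (target 6.603 pbw)
Consistency of the glass mass: Σ batch − LOI loss = 99.99 pbw (the Σ of target masses is 100.0 pbw; basis as stated: 100.0 pbw — a pure rounding effect).
Adding the batch up: Σ batch = 119.8 pbw; the LOI term Σ batch·LOI equals 19.76 pbw; yield: glass divided by total = 83.50%.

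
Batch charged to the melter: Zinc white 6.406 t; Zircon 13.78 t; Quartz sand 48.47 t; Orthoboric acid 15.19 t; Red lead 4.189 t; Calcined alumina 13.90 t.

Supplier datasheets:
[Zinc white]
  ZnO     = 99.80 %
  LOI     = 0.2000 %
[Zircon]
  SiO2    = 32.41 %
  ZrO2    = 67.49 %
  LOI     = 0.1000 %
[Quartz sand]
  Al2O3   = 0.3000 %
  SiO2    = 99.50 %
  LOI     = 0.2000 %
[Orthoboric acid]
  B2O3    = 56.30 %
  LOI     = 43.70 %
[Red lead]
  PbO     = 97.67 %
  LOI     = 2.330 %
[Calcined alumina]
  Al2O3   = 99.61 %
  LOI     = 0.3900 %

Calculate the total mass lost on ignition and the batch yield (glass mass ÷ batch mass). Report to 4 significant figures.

Working values appear (rounded to 4 significant figures) between the steps. All arithmetic runs at full float precision end to end. Every reported number takes exactly one rounding. The derived quantities are carried starting from the weights at 95.02 t of glass in full float precision (the yield, ignition loss, six oxide percentages, net glass mass, totals), precisely as stated by either problem or answer.
LOI of each material in turn:
  Zinc white: 6.406 × 0.002000 = 0.01281 t
  Zircon: 13.78 × 0.001000 = 0.01378 t
  Quartz sand: 48.47 × 0.002000 = 0.09694 t
  Orthoboric acid: 15.19 × 0.4370 = 6.638 t
  Red lead: 4.189 × 0.02330 = 0.09760 t
  Calcined alumina: 13.90 × 0.003900 = 0.05421 t
Total LOI = 6.913 t
Glass = batch − LOI = 101.9 − 6.913 = 95.02 t

LOI loss = 6.913 t; glass = 95.02 t; yield = 93.22%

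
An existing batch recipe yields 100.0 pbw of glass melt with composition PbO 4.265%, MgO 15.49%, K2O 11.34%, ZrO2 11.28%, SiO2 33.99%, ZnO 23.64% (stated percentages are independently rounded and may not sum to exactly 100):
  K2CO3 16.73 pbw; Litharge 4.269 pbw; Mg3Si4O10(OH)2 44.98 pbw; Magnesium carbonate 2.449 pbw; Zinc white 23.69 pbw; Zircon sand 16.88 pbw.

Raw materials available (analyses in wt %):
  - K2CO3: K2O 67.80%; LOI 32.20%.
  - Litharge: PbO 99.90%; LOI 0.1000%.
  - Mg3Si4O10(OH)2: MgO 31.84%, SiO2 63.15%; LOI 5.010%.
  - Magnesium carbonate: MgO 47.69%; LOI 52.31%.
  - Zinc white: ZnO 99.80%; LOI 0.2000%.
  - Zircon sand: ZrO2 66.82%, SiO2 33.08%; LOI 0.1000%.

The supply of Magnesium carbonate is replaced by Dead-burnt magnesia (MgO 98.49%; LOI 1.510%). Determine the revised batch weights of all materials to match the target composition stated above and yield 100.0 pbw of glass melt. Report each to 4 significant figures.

Revised batch per 100.0 pbw glass melt:
  K2CO3: 16.73 pbw
  Litharge: 4.269 pbw
  Mg3Si4O10(OH)2: 44.98 pbw
  Dead-burnt magnesia: 1.186 pbw
  Zinc white: 23.69 pbw
  Zircon sand: 16.88 pbw
Total batch = 107.7 pbw; LOI loss = 7.727 pbw

The whole derivation carries full float precision in every operation. Values along the way appear (rounded to four significant digits) in the printout; each reported result takes exactly one rounding; the derived quantities are computed at full precision (net glass mass, ignition loss, the six compositions, yield, totals) from the batch weights at 100.0 pbw of glass, precisely as stated by problem or answer.
Target masses of each oxide per 100.0 pbw glass melt:
  PbO: 4.265% × 100.0 = 4.265 pbw
  MgO: 15.49% × 100.0 = 15.49 pbw
  K2O: 11.34% × 100.0 = 11.34 pbw
  ZrO2: 11.28% × 100.0 = 11.28 pbw
  SiO2: 33.99% × 100.0 = 33.99 pbw
  ZnO: 23.64% × 100.0 = 23.64 pbw
Oxide-by-oxide audit applying the batch weights above, against the basis in use (every target is met by its sum modulo rounding of the values):
  PbO: 4.269·0.9990 = 4.265 pbw (target 4.265 pbw)
  MgO: 44.98·0.3184 + 1.186·0.9849 = 15.49 pbw (target 15.49 pbw)
  K2O: 16.73·0.6780 = 11.34 pbw (target 11.34 pbw)
  ZrO2: 16.88·0.6682 = 11.28 pbw (target 11.28 pbw)
  SiO2: 44.98·0.6315 + 16.88·0.3308 = 33.99 pbw (target 33.99 pbw)
  ZnO: 23.69·0.9980 = 23.64 pbw (target 23.64 pbw)
Glass mass check: total charge less LOI = 100.0 pbw (the targets, summed, come to 100.0 pbw; the stated basis being 100.0 pbw — a pure rounding effect).
Adding the batch up: Σ batch = 107.7 pbw; Σ batch·LOI gives LOI loss = 7.727 pbw; the yield ratio, glass ÷ batch: 92.83%.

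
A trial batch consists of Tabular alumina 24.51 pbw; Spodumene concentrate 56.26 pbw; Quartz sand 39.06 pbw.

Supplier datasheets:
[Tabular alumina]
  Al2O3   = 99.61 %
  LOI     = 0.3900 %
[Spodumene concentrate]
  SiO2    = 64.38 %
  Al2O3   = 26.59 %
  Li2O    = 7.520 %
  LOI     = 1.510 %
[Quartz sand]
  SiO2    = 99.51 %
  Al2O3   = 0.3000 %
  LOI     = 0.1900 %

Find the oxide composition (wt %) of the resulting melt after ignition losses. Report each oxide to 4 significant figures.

All arithmetic holds exact precision in all steps. Mid-chain values are displayed, rounded to 4 significant figures, on the page — every reported figure carries a single rounding; all derived quantities, which include totals, the yield, three oxide percentages, net glass mass, LOI, are rebuilt in exact precision, as given in the problem or the answer, from the batch weights on 118.8 pbw of glass.
Per-oxide mass from batch:
  SiO2: 56.26·0.6438 + 39.06·0.9951 = 75.09 pbw
  Al2O3: 24.51·0.9961 + 56.26·0.2659 + 39.06·0.003000 = 39.49 pbw
  Li2O: 56.26·0.07520 = 4.231 pbw
LOI: 24.51·0.003900 + 56.26·0.01510 + 39.06·0.001900 = 1.019 pbw
The glass mass, total less LOI, = 119.8 − 1.019 = 118.8 pbw (matching Σ of the oxides)
percent share: oxide ÷ glass, ×100

Glass mass = 118.8 pbw (batch 119.8 − LOI 1.019).
Composition: SiO2 63.20%, Al2O3 33.24%, Li2O 3.561%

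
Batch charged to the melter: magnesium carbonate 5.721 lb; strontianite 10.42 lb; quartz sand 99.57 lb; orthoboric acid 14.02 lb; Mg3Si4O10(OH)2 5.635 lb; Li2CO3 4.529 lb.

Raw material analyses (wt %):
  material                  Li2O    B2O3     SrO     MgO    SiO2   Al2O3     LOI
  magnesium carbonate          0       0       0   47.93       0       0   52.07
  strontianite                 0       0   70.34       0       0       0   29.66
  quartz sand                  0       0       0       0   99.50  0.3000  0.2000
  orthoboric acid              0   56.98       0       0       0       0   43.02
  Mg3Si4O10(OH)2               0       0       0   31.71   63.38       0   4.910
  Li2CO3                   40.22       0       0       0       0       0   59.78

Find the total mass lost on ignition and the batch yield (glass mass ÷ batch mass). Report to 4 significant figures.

LOI loss = 15.28 lb; glass = 124.6 lb; yield = 89.07%

The intermediate values appear rounded to 4 significant figures within the worked lines. Each numeric step maintains full precision throughout. Each reported number sees exactly one rounding. Derived quantities, which include six oxide percentages, the yield, the totals, glass mass, ignition loss, are recomputed at full float precision, exactly as shown in the question or the answer, starting from the weights at 124.6 lb of glass.
Per-material ignition loss:
  magnesium carbonate: 5.721 × 0.5207 = 2.979 lb
  strontianite: 10.42 × 0.2966 = 3.091 lb
  quartz sand: 99.57 × 0.002000 = 0.1991 lb
  orthoboric acid: 14.02 × 0.4302 = 6.031 lb
  Mg3Si4O10(OH)2: 5.635 × 0.04910 = 0.2767 lb
  Li2CO3: 4.529 × 0.5978 = 2.707 lb
Total LOI = 15.28 lb
Glass = batch − LOI = 139.9 − 15.28 = 124.6 lb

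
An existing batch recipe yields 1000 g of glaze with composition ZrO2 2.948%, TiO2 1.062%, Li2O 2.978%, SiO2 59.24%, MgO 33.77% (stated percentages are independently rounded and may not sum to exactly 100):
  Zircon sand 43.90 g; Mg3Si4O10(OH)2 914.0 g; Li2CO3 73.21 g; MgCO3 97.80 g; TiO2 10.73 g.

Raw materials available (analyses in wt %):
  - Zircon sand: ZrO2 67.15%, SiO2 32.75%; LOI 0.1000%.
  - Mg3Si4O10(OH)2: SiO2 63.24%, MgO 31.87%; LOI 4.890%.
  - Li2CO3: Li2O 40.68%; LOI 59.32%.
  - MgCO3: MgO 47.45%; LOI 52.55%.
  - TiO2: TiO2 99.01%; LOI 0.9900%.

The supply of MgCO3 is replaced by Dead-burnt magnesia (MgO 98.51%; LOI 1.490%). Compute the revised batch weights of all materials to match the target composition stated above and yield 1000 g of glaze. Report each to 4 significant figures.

Revised batch per 1000 g glaze:
  Zircon sand: 43.90 g
  Mg3Si4O10(OH)2: 914.0 g
  Li2CO3: 73.21 g
  Dead-burnt magnesia: 47.11 g
  TiO2: 10.73 g
Total batch = 1089 g; LOI loss = 88.97 g

Every computation carries full float precision all the way through; intermediates are printed rounded to 4 significant figures within the worked lines — every reported figure takes exactly one rounding — derived quantities are carried in full float precision (the totals, glass mass, five oxide percentages, LOI, yield) starting from the weights per 1000 g of glass, precisely as stated by the problem or answer text.
The oxide mass targets at 1000 g glaze:
  ZrO2: 2.948% × 1000 = 29.48 g
  TiO2: 1.062% × 1000 = 10.62 g
  Li2O: 2.978% × 1000 = 29.78 g
  SiO2: 59.24% × 1000 = 592.4 g
  MgO: 33.77% × 1000 = 337.7 g
Mass-balance tally per oxide on the weights just shown, against the basis in use (sum by sum, the targets are met up to rounding of the answer):
  ZrO2: 43.90·0.6715 = 29.48 g (target 29.48 g)
  TiO2: 10.73·0.9901 = 10.62 g (target 10.62 g)
  Li2O: 73.21·0.4068 = 29.78 g (target 29.78 g)
  SiO2: 43.90·0.3275 + 914.0·0.6324 = 592.4 g (target 592.4 g)
  MgO: 914.0·0.3187 + 47.11·0.9851 = 337.7 g (target 337.7 g)
The glass-mass cross-check: total batch − LOI = 1000 g (targets for the oxides total 1000 g; versus the stated basis of 1000 g — deltas are rounding alone).
Whole-batch sum: Σ batch = 1089 g; ignition loss, Σ(batch × LOI) = 88.97 g; glass ÷ batch gives a yield of 91.83%.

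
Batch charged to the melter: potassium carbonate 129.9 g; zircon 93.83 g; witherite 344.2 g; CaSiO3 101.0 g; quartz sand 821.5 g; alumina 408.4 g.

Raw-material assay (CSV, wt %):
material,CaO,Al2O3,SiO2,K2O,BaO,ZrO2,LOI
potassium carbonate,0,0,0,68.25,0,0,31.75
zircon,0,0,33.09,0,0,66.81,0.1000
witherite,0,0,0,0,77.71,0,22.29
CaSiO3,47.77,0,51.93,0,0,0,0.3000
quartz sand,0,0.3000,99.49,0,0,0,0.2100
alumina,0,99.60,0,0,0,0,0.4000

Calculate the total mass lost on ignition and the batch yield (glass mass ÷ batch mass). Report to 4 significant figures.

LOI loss = 121.7 g; glass = 1777 g; yield = 93.59%

Each numeric step maintains exact precision in all steps; working values are printed, with 4-significant-digit rounding, when written out. Each reported value takes exactly one rounding. The derived quantities (net glass mass, the totals, LOI, six oxide percentages, the yield) are rebuilt in exact precision starting from the weights per 1777 g of glass, precisely as stated by the question or the answer.
Each material's LOI contribution:
  potassium carbonate: 129.9 × 0.3175 = 41.24 g
  zircon: 93.83 × 0.001000 = 0.09383 g
  witherite: 344.2 × 0.2229 = 76.72 g
  CaSiO3: 101.0 × 0.003000 = 0.3030 g
  quartz sand: 821.5 × 0.002100 = 1.725 g
  alumina: 408.4 × 0.004000 = 1.634 g
Total LOI = 121.7 g
Glass = batch − LOI = 1899 − 121.7 = 1777 g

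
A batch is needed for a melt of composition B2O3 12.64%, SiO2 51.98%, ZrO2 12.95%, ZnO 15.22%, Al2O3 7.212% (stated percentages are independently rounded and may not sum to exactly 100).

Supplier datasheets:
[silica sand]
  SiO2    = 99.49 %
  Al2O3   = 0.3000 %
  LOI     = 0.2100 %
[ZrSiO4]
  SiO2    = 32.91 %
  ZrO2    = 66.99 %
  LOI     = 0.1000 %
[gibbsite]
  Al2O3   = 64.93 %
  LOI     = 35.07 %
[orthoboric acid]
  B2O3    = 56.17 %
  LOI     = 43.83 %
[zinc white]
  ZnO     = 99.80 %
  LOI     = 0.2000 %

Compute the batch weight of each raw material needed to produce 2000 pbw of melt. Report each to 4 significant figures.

Batch per 2000 pbw melt:
  silica sand: 917.0 pbw
  ZrSiO4: 386.6 pbw
  gibbsite: 217.9 pbw
  orthoboric acid: 450.1 pbw
  zinc white: 305.0 pbw
Total batch = 2277 pbw; LOI loss = 276.6 pbw; yield = 87.85%

All arithmetic holds full precision all the way through; intermediates are shown rounded off to 4 significant figures at each printed step. A single rounding completes every reported figure; all derived quantities (five oxide percentages, the yield, the totals, ignition loss, net glass mass) are rebuilt using the weight values on 2000 pbw of glass in full precision, as they appear in the question or the answer.
Oxide mass targets, per 2000 pbw melt:
  B2O3: 12.64% × 2000 = 252.8 pbw
  SiO2: 51.98% × 2000 = 1040 pbw
  ZrO2: 12.95% × 2000 = 259.0 pbw
  ZnO: 15.22% × 2000 = 304.4 pbw
  Al2O3: 7.212% × 2000 = 144.2 pbw
Oxide-by-oxide audit per the reported batch figures, at the basis given (target by target, the sums agree within answer rounding):
  B2O3: 450.1·0.5617 = 252.8 pbw (target 252.8 pbw)
  SiO2: 917.0·0.9949 + 386.6·0.3291 = 1040 pbw (target 1040 pbw)
  ZrO2: 386.6·0.6699 = 259.0 pbw (target 259.0 pbw)
  ZnO: 305.0·0.9980 = 304.4 pbw (target 304.4 pbw)
  Al2O3: 917.0·0.003000 + 217.9·0.6493 = 144.2 pbw (target 144.2 pbw)
Glass-mass sanity pass: total batch − LOI = 2000 pbw (summing oxide targets gives 2000 pbw; versus the stated basis of 2000 pbw — deltas are rounding alone).
Total batch = Σ batch = 2277 pbw; Σ batch·LOI gives LOI loss = 276.6 pbw; yield = glass ÷ total batch = 87.85%.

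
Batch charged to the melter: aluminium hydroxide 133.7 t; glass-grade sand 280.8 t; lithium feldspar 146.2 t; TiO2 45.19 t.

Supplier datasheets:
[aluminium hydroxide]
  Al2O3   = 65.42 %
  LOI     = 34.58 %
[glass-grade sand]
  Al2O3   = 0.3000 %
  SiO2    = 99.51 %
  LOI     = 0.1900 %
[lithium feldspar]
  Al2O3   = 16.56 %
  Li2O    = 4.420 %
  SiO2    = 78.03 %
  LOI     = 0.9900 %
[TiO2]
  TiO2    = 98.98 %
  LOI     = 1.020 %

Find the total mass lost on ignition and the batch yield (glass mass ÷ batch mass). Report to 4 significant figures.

Working values are rounded to four significant figures when quoted — each numeric step maintains full precision from first step to last — a single rounding yields each reported result — the derived quantities, which include the yield, glass mass, LOI, totals, the four compositions, are computed at exact precision, as quoted within the question or the answer, from the batch weights per 557.2 t of glass.
Ignition loss by material:
  aluminium hydroxide: 133.7 × 0.3458 = 46.23 t
  glass-grade sand: 280.8 × 0.001900 = 0.5335 t
  lithium feldspar: 146.2 × 0.009900 = 1.447 t
  TiO2: 45.19 × 0.01020 = 0.4609 t
Total LOI = 48.68 t
Glass = batch − LOI = 605.9 − 48.68 = 557.2 t

LOI loss = 48.68 t; glass = 557.2 t; yield = 91.97%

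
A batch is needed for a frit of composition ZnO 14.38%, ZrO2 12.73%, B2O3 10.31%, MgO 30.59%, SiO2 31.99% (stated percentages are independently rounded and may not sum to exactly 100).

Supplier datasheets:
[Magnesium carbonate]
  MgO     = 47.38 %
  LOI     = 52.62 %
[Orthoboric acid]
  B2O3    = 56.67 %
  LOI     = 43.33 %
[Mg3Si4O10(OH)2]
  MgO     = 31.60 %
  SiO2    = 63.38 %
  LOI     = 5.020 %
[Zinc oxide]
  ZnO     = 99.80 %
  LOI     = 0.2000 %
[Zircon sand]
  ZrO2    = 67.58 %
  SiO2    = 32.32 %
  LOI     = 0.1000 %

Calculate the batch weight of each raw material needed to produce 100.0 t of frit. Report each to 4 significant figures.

Batch per 100.0 t frit:
  Magnesium carbonate: 37.31 t
  Orthoboric acid: 18.19 t
  Mg3Si4O10(OH)2: 40.87 t
  Zinc oxide: 14.41 t
  Zircon sand: 18.84 t
Total batch = 129.6 t; LOI loss = 29.61 t; yield = 77.15%

The intermediate values are printed, with 4-significant-figure rounding, when written out. The whole derivation holds exact precision through every step. Every reported result undergoes a single rounding; all derived quantities are computed starting from the weights per 100.0 t of glass at full precision (five oxide percentages, net glass mass, ignition loss, totals, the yield), exactly as printed in the problem or the answer.
Per-oxide target masses for 100.0 t frit:
  ZnO: 14.38% × 100.0 = 14.38 t
  ZrO2: 12.73% × 100.0 = 12.73 t
  B2O3: 10.31% × 100.0 = 10.31 t
  MgO: 30.59% × 100.0 = 30.59 t
  SiO2: 31.99% × 100.0 = 31.99 t
A balance pass over the oxides, given the weights on record, against the basis in use (delivered sums recover each target net of answer rounding effects):
  ZnO: 14.41·0.9980 = 14.38 t (target 14.38 t)
  ZrO2: 18.84·0.6758 = 12.73 t (target 12.73 t)
  B2O3: 18.19·0.5667 = 10.31 t (target 10.31 t)
  MgO: 37.31·0.4738 + 40.87·0.3160 = 30.59 t (target 30.59 t)
  SiO2: 40.87·0.6338 + 18.84·0.3232 = 31.99 t (target 31.99 t)
Glass-mass bookkeeping: batch total minus LOI = 100.0 t (the Σ of target masses is 100.0 t; basis as stated: 100.0 t — rounding explains the deltas).
Batch total: Σ batch = 129.6 t; Σ batch·LOI gives LOI loss = 29.61 t; as yield: glass ÷ batch → 77.15%.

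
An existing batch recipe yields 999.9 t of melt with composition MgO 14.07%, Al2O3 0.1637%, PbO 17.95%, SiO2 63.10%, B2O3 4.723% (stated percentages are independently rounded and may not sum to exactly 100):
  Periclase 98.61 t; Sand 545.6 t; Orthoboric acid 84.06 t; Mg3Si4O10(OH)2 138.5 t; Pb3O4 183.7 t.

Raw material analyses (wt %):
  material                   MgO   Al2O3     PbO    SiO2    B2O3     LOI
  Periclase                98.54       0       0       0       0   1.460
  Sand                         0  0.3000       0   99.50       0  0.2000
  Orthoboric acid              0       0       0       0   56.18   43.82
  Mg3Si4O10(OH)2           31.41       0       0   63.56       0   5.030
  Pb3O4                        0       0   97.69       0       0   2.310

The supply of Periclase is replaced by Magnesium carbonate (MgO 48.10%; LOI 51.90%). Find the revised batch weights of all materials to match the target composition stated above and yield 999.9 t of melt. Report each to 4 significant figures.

Revised batch per 999.9 t melt:
  Magnesium carbonate: 202.0 t
  Sand: 545.6 t
  Orthoboric acid: 84.06 t
  Mg3Si4O10(OH)2: 138.5 t
  Pb3O4: 183.7 t
Total batch = 1154 t; LOI loss = 154.0 t

In-progress results are displayed rounded to four significant figures on the page. Every computation keeps full float precision through every step. A single rounding produces each reported value. The derived quantities (ignition loss, the five compositions, the yield, net glass mass, the totals) are computed at exact precision from the weighed amounts on 999.9 t of glass as quoted within problem or answer.
The oxide mass targets at 999.9 t melt:
  MgO: 14.07% × 999.9 = 140.7 t
  Al2O3: 0.1637% × 999.9 = 1.637 t
  PbO: 17.95% × 999.9 = 179.5 t
  SiO2: 63.10% × 999.9 = 630.9 t
  B2O3: 4.723% × 999.9 = 47.23 t
A balance pass over the oxides, working from each reported weight, relative to the basis at hand (every target is met by its sum up to rounding of the answer):
  MgO: 202.0·0.4810 + 138.5·0.3141 = 140.7 t (target 140.7 t)
  Al2O3: 545.6·0.003000 = 1.637 t (target 1.637 t)
  PbO: 183.7·0.9769 = 179.5 t (target 179.5 t)
  SiO2: 545.6·0.9950 + 138.5·0.6356 = 630.9 t (target 630.9 t)
  B2O3: 84.06·0.5618 = 47.22 t (target 47.23 t)
Glass-mass sanity pass: net batch after ignition = 999.9 t (oxide target masses add up to 1000 t; with the basis standing at 999.9 t — any gap is answer rounding).
Total batch = Σ batch = 1154 t; the LOI term Σ batch·LOI equals 154.0 t; as yield: glass ÷ batch → 86.66%.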